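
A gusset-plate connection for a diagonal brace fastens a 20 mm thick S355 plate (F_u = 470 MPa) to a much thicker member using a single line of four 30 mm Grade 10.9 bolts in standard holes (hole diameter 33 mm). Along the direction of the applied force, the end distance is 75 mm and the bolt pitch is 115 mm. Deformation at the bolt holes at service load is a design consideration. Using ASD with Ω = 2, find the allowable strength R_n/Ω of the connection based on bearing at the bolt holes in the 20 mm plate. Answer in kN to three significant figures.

Per bolt r_n = 1.2 l_c t F_u ≤ 2.4 d t F_u; upper limit = 2.4 × 30 × 20 × 470 / 1000 = 676.8 kN.
Edge bolt: l_c = 75 − 33/2 = 58.5 mm → 1.2 × 58.5 × 20 × 470 / 1000 = 659.9 → r_n = 659.9 kN.
Interior bolts: l_c = 115 − 33 = 82 mm → 1.2 × 82 × 20 × 470 / 1000 = 925 → r_n = 676.8 kN.
R_n = 1 × 659.9 + 3 × 676.8 = 2690 kN.
Allowable strength R_n/Ω = 2690 / 2 = 1350 kN.

1350 kN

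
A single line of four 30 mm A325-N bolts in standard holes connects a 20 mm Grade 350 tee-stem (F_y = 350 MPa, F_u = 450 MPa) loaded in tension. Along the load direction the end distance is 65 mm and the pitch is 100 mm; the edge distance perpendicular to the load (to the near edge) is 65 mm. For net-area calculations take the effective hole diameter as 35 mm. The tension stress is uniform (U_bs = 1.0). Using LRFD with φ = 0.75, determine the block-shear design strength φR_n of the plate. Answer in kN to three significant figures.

1300 kN

Shear plane L_v = 65 + 3·100 = 365 mm; A_gv = 365 × 20 = 7300 mm².
A_nv = (365 − 3.5·35) × 20 = 4850 mm².
A_nt = (65 − 0.5·35) × 20 = 950 mm².
0.6 F_u A_nv = 1310 kN; 0.6 F_y A_gv = 1533 kN → shear rupture governs the shear term.
R_n = 1310 + 1.0 × 450 × 950 / 1000 = 1737 kN.
Design strength φR_n = 0.75 × 1737 = 1300 kN.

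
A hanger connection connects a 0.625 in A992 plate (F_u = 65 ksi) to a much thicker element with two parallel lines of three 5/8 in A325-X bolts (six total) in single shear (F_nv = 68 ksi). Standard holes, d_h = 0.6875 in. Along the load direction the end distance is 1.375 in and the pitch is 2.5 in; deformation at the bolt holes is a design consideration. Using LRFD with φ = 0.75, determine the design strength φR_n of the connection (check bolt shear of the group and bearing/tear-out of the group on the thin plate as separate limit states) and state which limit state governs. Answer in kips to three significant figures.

93.9 kips (bolt shear governs)

Bolt shear: A_b = π·0.625²/4 = 0.3068 in²; R_n = 68 × 0.3068 × 6 × 1 = 125.2 kips → 0.75 × 125.2 = 93.9 kips.
Bearing (1.2 l_c t F_u ≤ 2.4 d t F_u): upper limit = 2.4·0.625·0.625·65 = 60.94 kips.
  Edge l_c = 1.375 − 0.6875/2 = 1.031 → r_n = 50.27 kips; interior l_c = 2.5 − 0.6875 = 1.812 → r_n = 60.94 kips.
  R_n,bearing = 2·50.27 + 4·60.94 = 344.3 kips → 0.75 × 344.3 = 258 kips.
Bolt shear governs: 93.9 kips.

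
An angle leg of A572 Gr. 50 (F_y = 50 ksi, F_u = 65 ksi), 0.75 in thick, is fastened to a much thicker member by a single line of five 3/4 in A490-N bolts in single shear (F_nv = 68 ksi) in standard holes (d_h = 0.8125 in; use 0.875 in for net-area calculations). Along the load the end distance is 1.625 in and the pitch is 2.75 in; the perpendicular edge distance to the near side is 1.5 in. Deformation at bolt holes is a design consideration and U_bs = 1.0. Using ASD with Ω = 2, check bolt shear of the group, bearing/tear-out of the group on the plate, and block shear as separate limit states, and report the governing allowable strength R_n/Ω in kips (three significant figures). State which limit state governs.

75.1 kips (bolt shear governs)

Bolt shear: A_b = π·0.75²/4 = 0.4418 in²; R_n = 68 × 0.4418 × 5 × 1 = 150.2 kips → 150.2 / 2 = 75.1 kips.
Bearing: edge l_c = 1.219, r_n = 71.3 kips; interior l_c = 1.938, r_n = 87.75 kips; R_n = 71.3 + 4·87.75 = 422.3 kips → 211 kips.
Block shear: A_gv = 9.469, A_nv = 6.516, A_nt = 0.7969 in²; R_n = min(0.6F_uA_nv, 0.6F_yA_gv) + U_bs·F_u·A_nt = 305.9 kips → 153 kips.
Bolt shear governs: 75.1 kips.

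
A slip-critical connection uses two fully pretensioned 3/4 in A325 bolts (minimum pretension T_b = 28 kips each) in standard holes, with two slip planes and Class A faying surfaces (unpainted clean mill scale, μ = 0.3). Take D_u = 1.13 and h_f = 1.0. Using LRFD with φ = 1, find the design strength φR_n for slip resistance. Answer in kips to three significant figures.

R_n = μ · D_u · h_f · T_b · n_s · n_b = 0.3 × 1.13 × 1.0 × 28 × 2 × 2 = 37.97 kips.
Design strength φR_n = 1 × 37.97 = 38 kips.

38 kips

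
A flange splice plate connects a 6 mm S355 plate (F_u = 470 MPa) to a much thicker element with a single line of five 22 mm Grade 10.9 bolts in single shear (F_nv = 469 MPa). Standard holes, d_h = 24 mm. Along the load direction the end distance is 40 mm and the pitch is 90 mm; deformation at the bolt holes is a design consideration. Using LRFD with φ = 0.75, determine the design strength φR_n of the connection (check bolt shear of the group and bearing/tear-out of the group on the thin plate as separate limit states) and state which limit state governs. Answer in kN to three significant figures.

Bolt shear: A_b = π·22²/4 = 380.1 mm²; R_n = 469 × 380.1 × 5 × 1 / 1000 = 891.4 kN → 0.75 × 891.4 = 669 kN.
Bearing (1.2 l_c t F_u ≤ 2.4 d t F_u): upper limit = 2.4·22·6·470 / 1000 = 148.9 kN.
  Edge l_c = 40 − 24/2 = 28 → r_n = 94.75 kN; interior l_c = 90 − 24 = 66 → r_n = 148.9 kN.
  R_n,bearing = 1·94.75 + 4·148.9 = 690.3 kN → 0.75 × 690.3 = 518 kN.
Bearing governs: 518 kN.

518 kN (bearing governs)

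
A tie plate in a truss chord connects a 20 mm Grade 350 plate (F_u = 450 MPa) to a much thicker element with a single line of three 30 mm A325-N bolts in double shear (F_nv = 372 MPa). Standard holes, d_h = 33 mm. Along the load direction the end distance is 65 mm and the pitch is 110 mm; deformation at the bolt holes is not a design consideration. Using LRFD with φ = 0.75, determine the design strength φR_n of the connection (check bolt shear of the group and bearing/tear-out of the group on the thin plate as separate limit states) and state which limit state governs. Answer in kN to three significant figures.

Bolt shear: A_b = π·30²/4 = 706.9 mm²; R_n = 372 × 706.9 × 3 × 2 / 1000 = 1578 kN → 0.75 × 1578 = 1180 kN.
Bearing (1.5 l_c t F_u ≤ 3.0 d t F_u): upper limit = 3.0·30·20·450 / 1000 = 810 kN.
  Edge l_c = 65 − 33/2 = 48.5 → r_n = 654.8 kN; interior l_c = 110 − 33 = 77 → r_n = 810 kN.
  R_n,bearing = 1·654.8 + 2·810 = 2275 kN → 0.75 × 2275 = 1710 kN.
Bolt shear governs: 1180 kN.

1180 kN (bolt shear governs)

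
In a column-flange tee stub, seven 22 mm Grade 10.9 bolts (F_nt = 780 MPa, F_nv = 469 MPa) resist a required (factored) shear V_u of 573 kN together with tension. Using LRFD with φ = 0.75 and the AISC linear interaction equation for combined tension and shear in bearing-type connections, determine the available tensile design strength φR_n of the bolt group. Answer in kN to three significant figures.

1070 kN

A_b = π·22²/4 = 380.1 mm²; f_rv = 573 × 1000 / (7 × 380.1) = 215.3 MPa.
F'_nt = 1.3 F_nt − (F_nt / φF_nv) f_rv = 1.3·780 − (780/(0.75·469))·215.3 = 536.5 MPa, capped at F_nt → F'_nt = 536.5 MPa.
R_n = F'_nt · A_b · n = 536.5 × 380.1 × 7 / 1000 = 1428 kN.
Design strength φR_n = 0.75 × 1428 = 1070 kN.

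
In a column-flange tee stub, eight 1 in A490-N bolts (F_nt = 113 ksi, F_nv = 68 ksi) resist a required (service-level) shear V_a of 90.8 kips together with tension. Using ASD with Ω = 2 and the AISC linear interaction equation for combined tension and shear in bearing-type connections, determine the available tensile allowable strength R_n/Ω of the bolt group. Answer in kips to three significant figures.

A_b = π·1²/4 = 0.7854 in²; f_rv = 90.8 / (8 × 0.7854) = 14.45 ksi.
F'_nt = 1.3 F_nt − (Ω F_nt / F_nv) f_rv = 1.3·113 − (2·113/68)·14.45 = 98.87 ksi, capped at F_nt → F'_nt = 98.87 ksi.
R_n = F'_nt · A_b · n = 98.87 × 0.7854 × 8 = 621.2 kips.
Allowable strength R_n/Ω = 621.2 / 2 = 311 kips.

311 kips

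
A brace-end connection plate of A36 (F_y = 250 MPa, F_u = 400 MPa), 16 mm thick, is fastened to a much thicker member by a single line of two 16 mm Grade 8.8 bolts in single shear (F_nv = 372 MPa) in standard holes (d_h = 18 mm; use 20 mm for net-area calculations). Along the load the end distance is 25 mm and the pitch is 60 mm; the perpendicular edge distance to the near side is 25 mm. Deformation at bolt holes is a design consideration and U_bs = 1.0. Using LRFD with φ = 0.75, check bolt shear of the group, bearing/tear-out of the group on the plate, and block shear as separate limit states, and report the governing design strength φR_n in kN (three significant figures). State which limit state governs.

112 kN (bolt shear governs)

Bolt shear: A_b = π·16²/4 = 201.1 mm²; R_n = 372 × 201.1 × 2 × 1 / 1000 = 149.6 kN → 0.75 × 149.6 = 112 kN.
Bearing: edge l_c = 16, r_n = 122.9 kN; interior l_c = 42, r_n = 245.8 kN; R_n = 122.9 + 1·245.8 = 368.6 kN → 276 kN.
Block shear: A_gv = 1360, A_nv = 880, A_nt = 240 mm²; R_n = min(0.6F_uA_nv, 0.6F_yA_gv) + U_bs·F_u·A_nt = 300 kN → 225 kN.
Bolt shear governs: 112 kN.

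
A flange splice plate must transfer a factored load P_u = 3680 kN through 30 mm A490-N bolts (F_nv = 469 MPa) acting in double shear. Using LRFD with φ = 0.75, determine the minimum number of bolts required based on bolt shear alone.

A_b = π·30²/4 = 706.9 mm².
Per-bolt design strength φR_n = 0.75 × 469 × 706.9 × 2 / 1000 = 497.3 kN.
n ≥ 3680 / 497.3 = 7.4 → use 8 bolts.

8 bolts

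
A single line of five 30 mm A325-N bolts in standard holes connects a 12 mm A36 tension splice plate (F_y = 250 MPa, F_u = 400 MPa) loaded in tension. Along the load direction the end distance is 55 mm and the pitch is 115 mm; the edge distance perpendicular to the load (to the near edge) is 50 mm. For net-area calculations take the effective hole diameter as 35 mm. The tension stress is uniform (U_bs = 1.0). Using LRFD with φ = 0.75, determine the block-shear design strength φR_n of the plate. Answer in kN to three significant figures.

812 kN

Shear plane L_v = 55 + 4·115 = 515 mm; A_gv = 515 × 12 = 6180 mm².
A_nv = (515 − 4.5·35) × 12 = 4290 mm².
A_nt = (50 − 0.5·35) × 12 = 390 mm².
0.6 F_u A_nv = 1030 kN; 0.6 F_y A_gv = 927 kN → shear yielding governs the shear term.
R_n = 927 + 1.0 × 400 × 390 / 1000 = 1083 kN.
Design strength φR_n = 0.75 × 1083 = 812 kN.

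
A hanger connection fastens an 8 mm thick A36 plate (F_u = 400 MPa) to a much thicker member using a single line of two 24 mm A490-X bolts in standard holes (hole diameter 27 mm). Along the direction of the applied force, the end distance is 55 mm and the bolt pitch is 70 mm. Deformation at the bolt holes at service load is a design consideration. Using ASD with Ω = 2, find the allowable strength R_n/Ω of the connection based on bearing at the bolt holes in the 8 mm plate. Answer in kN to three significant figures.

Per bolt r_n = 1.2 l_c t F_u ≤ 2.4 d t F_u; upper limit = 2.4 × 24 × 8 × 400 / 1000 = 184.3 kN.
Edge bolt: l_c = 55 − 27/2 = 41.5 mm → 1.2 × 41.5 × 8 × 400 / 1000 = 159.4 → r_n = 159.4 kN.
Interior bolts: l_c = 70 − 27 = 43 mm → 1.2 × 43 × 8 × 400 / 1000 = 165.1 → r_n = 165.1 kN.
R_n = 1 × 159.4 + 1 × 165.1 = 324.5 kN.
Allowable strength R_n/Ω = 324.5 / 2 = 162 kN.

162 kN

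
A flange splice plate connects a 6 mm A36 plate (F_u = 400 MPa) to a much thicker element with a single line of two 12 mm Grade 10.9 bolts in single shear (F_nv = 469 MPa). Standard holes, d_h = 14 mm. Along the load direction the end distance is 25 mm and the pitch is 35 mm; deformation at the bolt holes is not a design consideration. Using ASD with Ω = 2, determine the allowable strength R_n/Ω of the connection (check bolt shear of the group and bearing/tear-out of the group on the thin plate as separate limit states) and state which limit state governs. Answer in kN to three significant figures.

Bolt shear: A_b = π·12²/4 = 113.1 mm²; R_n = 469 × 113.1 × 2 × 1 / 1000 = 106.1 kN → 106.1 / 2 = 53 kN.
Bearing (1.5 l_c t F_u ≤ 3.0 d t F_u): upper limit = 3.0·12·6·400 / 1000 = 86.4 kN.
  Edge l_c = 25 − 14/2 = 18 → r_n = 64.8 kN; interior l_c = 35 − 14 = 21 → r_n = 75.6 kN.
  R_n,bearing = 1·64.8 + 1·75.6 = 140.4 kN → 140.4 / 2 = 70.2 kN.
Bolt shear governs: 53 kN.

53 kN (bolt shear governs)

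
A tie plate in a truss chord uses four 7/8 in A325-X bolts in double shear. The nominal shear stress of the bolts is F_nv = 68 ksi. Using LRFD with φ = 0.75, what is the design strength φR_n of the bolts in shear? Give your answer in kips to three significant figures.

245 kips

A_b = π × 0.875² / 4 = 0.6013 in².
R_n = F_nv · A_b · n · n_s = 68 × 0.6013 × 4 × 2 = 327.1 kips.
Design strength φR_n = 0.75 × 327.1 = 245 kips.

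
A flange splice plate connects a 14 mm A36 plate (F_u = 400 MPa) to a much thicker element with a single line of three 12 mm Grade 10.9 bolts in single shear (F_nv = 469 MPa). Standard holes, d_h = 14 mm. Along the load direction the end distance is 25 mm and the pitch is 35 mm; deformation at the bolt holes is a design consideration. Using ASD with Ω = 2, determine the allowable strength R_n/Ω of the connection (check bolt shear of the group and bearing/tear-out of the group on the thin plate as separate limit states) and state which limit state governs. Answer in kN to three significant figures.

Bolt shear: A_b = π·12²/4 = 113.1 mm²; R_n = 469 × 113.1 × 3 × 1 / 1000 = 159.1 kN → 159.1 / 2 = 79.6 kN.
Bearing (1.2 l_c t F_u ≤ 2.4 d t F_u): upper limit = 2.4·12·14·400 / 1000 = 161.3 kN.
  Edge l_c = 25 − 14/2 = 18 → r_n = 121 kN; interior l_c = 35 − 14 = 21 → r_n = 141.1 kN.
  R_n,bearing = 1·121 + 2·141.1 = 403.2 kN → 403.2 / 2 = 202 kN.
Bolt shear governs: 79.6 kN.

79.6 kN (bolt shear governs)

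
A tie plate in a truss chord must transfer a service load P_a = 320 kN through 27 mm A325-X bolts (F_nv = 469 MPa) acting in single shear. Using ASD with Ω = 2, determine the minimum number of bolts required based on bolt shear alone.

A_b = π·27²/4 = 572.6 mm².
Per-bolt allowable strength R_n/Ω = 469 × 572.6 × 1 / 1000 / 2 = 134.3 kN.
n ≥ 320 / 134.3 = 2.383 → use 3 bolts.

3 bolts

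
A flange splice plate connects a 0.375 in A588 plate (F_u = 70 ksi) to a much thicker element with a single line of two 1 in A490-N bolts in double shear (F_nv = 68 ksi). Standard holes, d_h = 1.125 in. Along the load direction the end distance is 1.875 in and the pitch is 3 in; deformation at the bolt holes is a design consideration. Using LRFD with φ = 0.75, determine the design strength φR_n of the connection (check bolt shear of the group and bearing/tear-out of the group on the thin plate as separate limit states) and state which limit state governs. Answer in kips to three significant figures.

Bolt shear: A_b = π·1²/4 = 0.7854 in²; R_n = 68 × 0.7854 × 2 × 2 = 213.6 kips → 0.75 × 213.6 = 160 kips.
Bearing (1.2 l_c t F_u ≤ 2.4 d t F_u): upper limit = 2.4·1·0.375·70 = 63 kips.
  Edge l_c = 1.875 − 1.125/2 = 1.312 → r_n = 41.34 kips; interior l_c = 3 − 1.125 = 1.875 → r_n = 59.06 kips.
  R_n,bearing = 1·41.34 + 1·59.06 = 100.4 kips → 0.75 × 100.4 = 75.3 kips.
Bearing governs: 75.3 kips.

75.3 kips (bearing governs)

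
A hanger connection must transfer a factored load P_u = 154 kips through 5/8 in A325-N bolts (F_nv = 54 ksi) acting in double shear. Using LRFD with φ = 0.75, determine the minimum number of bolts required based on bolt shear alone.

7 bolts

A_b = π·0.625²/4 = 0.3068 in².
Per-bolt design strength φR_n = 0.75 × 54 × 0.3068 × 2 = 24.85 kips.
n ≥ 154 / 24.85 = 6.197 → use 7 bolts.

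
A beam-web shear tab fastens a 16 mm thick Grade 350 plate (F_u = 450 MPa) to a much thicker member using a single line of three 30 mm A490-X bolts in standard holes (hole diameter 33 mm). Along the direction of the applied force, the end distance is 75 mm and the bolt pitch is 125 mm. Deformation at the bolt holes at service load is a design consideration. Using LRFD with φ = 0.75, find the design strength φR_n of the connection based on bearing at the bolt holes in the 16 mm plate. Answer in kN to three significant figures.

Per bolt r_n = 1.2 l_c t F_u ≤ 2.4 d t F_u; upper limit = 2.4 × 30 × 16 × 450 / 1000 = 518.4 kN.
Edge bolt: l_c = 75 − 33/2 = 58.5 mm → 1.2 × 58.5 × 16 × 450 / 1000 = 505.4 → r_n = 505.4 kN.
Interior bolts: l_c = 125 − 33 = 92 mm → 1.2 × 92 × 16 × 450 / 1000 = 794.9 → r_n = 518.4 kN.
R_n = 1 × 505.4 + 2 × 518.4 = 1542 kN.
Design strength φR_n = 0.75 × 1542 = 1160 kN.

1160 kN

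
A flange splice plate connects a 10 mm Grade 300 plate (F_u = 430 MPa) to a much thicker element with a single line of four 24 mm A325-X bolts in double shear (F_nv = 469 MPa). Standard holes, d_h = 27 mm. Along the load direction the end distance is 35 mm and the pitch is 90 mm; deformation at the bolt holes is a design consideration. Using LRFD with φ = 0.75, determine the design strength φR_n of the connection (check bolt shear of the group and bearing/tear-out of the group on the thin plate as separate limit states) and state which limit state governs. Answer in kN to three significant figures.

640 kN (bearing governs)

Bolt shear: A_b = π·24²/4 = 452.4 mm²; R_n = 469 × 452.4 × 4 × 2 / 1000 = 1697 kN → 0.75 × 1697 = 1270 kN.
Bearing (1.2 l_c t F_u ≤ 2.4 d t F_u): upper limit = 2.4·24·10·430 / 1000 = 247.7 kN.
  Edge l_c = 35 − 27/2 = 21.5 → r_n = 110.9 kN; interior l_c = 90 − 27 = 63 → r_n = 247.7 kN.
  R_n,bearing = 1·110.9 + 3·247.7 = 854 kN → 0.75 × 854 = 640 kN.
Bearing governs: 640 kN.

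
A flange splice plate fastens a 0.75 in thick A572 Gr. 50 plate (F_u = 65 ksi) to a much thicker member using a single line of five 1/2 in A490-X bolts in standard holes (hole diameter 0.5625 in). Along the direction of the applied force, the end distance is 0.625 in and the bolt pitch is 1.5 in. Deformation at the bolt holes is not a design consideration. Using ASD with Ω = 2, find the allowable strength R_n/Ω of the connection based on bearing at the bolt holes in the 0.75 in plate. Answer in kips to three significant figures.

150 kips

Per bolt r_n = 1.5 l_c t F_u ≤ 3.0 d t F_u; upper limit = 3.0 × 0.5 × 0.75 × 65 = 73.12 kips.
Edge bolt: l_c = 0.625 − 0.5625/2 = 0.3438 in → 1.5 × 0.3438 × 0.75 × 65 = 25.14 → r_n = 25.14 kips.
Interior bolts: l_c = 1.5 − 0.5625 = 0.9375 in → 1.5 × 0.9375 × 0.75 × 65 = 68.55 → r_n = 68.55 kips.
R_n = 1 × 25.14 + 4 × 68.55 = 299.4 kips.
Allowable strength R_n/Ω = 299.4 / 2 = 150 kips.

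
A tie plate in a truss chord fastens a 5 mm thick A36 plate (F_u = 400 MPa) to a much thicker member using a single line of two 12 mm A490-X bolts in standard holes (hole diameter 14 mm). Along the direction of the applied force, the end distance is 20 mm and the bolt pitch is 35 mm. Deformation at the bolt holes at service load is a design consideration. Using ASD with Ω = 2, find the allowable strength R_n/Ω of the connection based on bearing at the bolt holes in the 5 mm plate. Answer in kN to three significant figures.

40.8 kN

Per bolt r_n = 1.2 l_c t F_u ≤ 2.4 d t F_u; upper limit = 2.4 × 12 × 5 × 400 / 1000 = 57.6 kN.
Edge bolt: l_c = 20 − 14/2 = 13 mm → 1.2 × 13 × 5 × 400 / 1000 = 31.2 → r_n = 31.2 kN.
Interior bolts: l_c = 35 − 14 = 21 mm → 1.2 × 21 × 5 × 400 / 1000 = 50.4 → r_n = 50.4 kN.
R_n = 1 × 31.2 + 1 × 50.4 = 81.6 kN.
Allowable strength R_n/Ω = 81.6 / 2 = 40.8 kN.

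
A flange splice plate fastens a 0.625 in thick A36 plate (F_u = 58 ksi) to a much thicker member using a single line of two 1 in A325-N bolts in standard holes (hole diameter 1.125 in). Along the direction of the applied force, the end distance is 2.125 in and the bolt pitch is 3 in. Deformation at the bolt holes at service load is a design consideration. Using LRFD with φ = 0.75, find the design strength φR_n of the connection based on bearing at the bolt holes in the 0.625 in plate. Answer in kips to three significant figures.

112 kips

Per bolt r_n = 1.2 l_c t F_u ≤ 2.4 d t F_u; upper limit = 2.4 × 1 × 0.625 × 58 = 87 kips.
Edge bolt: l_c = 2.125 − 1.125/2 = 1.562 in → 1.2 × 1.562 × 0.625 × 58 = 67.97 → r_n = 67.97 kips.
Interior bolts: l_c = 3 − 1.125 = 1.875 in → 1.2 × 1.875 × 0.625 × 58 = 81.56 → r_n = 81.56 kips.
R_n = 1 × 67.97 + 1 × 81.56 = 149.5 kips.
Design strength φR_n = 0.75 × 149.5 = 112 kips.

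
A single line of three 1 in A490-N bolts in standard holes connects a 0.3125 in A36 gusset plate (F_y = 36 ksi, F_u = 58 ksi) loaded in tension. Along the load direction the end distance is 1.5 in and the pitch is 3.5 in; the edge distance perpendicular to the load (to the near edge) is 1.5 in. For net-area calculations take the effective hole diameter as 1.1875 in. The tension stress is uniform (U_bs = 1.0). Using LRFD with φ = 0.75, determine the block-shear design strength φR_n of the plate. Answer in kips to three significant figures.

Shear plane L_v = 1.5 + 2·3.5 = 8.5 in; A_gv = 8.5 × 0.3125 = 2.656 in².
A_nv = (8.5 − 2.5·1.1875) × 0.3125 = 1.729 in².
A_nt = (1.5 − 0.5·1.1875) × 0.3125 = 0.2832 in².
0.6 F_u A_nv = 60.15 kips; 0.6 F_y A_gv = 57.37 kips → shear yielding governs the shear term.
R_n = 57.37 + 1.0 × 58 × 0.2832 = 73.8 kips.
Design strength φR_n = 0.75 × 73.8 = 55.4 kips.

55.4 kips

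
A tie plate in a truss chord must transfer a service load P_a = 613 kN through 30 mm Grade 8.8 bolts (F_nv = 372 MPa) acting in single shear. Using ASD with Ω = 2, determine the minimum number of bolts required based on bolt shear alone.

5 bolts

A_b = π·30²/4 = 706.9 mm².
Per-bolt allowable strength R_n/Ω = 372 × 706.9 × 1 / 1000 / 2 = 131.5 kN.
n ≥ 613 / 131.5 = 4.662 → use 5 bolts.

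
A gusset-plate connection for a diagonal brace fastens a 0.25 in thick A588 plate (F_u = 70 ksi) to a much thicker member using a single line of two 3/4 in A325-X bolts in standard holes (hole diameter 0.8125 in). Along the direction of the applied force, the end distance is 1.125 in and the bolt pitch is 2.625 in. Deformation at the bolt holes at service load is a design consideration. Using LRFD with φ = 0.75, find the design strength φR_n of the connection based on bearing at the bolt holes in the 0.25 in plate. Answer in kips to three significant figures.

Per bolt r_n = 1.2 l_c t F_u ≤ 2.4 d t F_u; upper limit = 2.4 × 0.75 × 0.25 × 70 = 31.5 kips.
Edge bolt: l_c = 1.125 − 0.8125/2 = 0.7188 in → 1.2 × 0.7188 × 0.25 × 70 = 15.09 → r_n = 15.09 kips.
Interior bolts: l_c = 2.625 − 0.8125 = 1.812 in → 1.2 × 1.812 × 0.25 × 70 = 38.06 → r_n = 31.5 kips.
R_n = 1 × 15.09 + 1 × 31.5 = 46.59 kips.
Design strength φR_n = 0.75 × 46.59 = 34.9 kips.

34.9 kips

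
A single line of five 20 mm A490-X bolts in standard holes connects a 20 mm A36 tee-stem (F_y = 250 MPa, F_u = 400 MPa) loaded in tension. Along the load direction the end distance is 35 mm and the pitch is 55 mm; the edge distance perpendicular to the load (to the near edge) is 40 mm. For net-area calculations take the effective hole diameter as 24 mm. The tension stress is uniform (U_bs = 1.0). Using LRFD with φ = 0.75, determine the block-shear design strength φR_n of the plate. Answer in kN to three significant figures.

697 kN

Shear plane L_v = 35 + 4·55 = 255 mm; A_gv = 255 × 20 = 5100 mm².
A_nv = (255 − 4.5·24) × 20 = 2940 mm².
A_nt = (40 − 0.5·24) × 20 = 560 mm².
0.6 F_u A_nv = 705.6 kN; 0.6 F_y A_gv = 765 kN → shear rupture governs the shear term.
R_n = 705.6 + 1.0 × 400 × 560 / 1000 = 929.6 kN.
Design strength φR_n = 0.75 × 929.6 = 697 kN.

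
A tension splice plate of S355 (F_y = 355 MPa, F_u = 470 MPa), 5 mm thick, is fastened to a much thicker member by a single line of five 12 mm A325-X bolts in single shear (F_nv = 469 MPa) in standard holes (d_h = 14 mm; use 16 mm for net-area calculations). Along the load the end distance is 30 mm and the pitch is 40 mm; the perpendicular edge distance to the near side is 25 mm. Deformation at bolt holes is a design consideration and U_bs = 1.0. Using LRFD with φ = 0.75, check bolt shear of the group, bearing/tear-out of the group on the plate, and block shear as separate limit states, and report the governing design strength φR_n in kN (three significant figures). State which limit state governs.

Bolt shear: A_b = π·12²/4 = 113.1 mm²; R_n = 469 × 113.1 × 5 × 1 / 1000 = 265.2 kN → 0.75 × 265.2 = 199 kN.
Bearing: edge l_c = 23, r_n = 64.86 kN; interior l_c = 26, r_n = 67.68 kN; R_n = 64.86 + 4·67.68 = 335.6 kN → 252 kN.
Block shear: A_gv = 950, A_nv = 590, A_nt = 85 mm²; R_n = min(0.6F_uA_nv, 0.6F_yA_gv) + U_bs·F_u·A_nt = 206.3 kN → 155 kN.
Block shear governs: 155 kN.

155 kN (block shear governs)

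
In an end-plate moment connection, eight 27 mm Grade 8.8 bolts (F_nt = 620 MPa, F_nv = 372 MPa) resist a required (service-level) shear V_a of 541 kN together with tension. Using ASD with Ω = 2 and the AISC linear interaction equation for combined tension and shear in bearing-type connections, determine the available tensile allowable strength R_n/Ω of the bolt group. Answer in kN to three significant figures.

944 kN

A_b = π·27²/4 = 572.6 mm²; f_rv = 541 × 1000 / (8 × 572.6) = 118.1 MPa.
F'_nt = 1.3 F_nt − (Ω F_nt / F_nv) f_rv = 1.3·620 − (2·620/372)·118.1 = 412.3 MPa, capped at F_nt → F'_nt = 412.3 MPa.
R_n = F'_nt · A_b · n = 412.3 × 572.6 × 8 / 1000 = 1889 kN.
Allowable strength R_n/Ω = 1889 / 2 = 944 kN.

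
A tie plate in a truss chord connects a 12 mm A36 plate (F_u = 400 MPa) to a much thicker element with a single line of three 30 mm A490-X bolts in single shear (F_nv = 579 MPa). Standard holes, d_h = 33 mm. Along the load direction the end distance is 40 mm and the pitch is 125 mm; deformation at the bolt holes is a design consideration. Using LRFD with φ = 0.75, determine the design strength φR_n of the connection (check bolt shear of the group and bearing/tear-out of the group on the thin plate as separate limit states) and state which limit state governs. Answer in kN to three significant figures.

620 kN (bearing governs)

Bolt shear: A_b = π·30²/4 = 706.9 mm²; R_n = 579 × 706.9 × 3 × 1 / 1000 = 1228 kN → 0.75 × 1228 = 921 kN.
Bearing (1.2 l_c t F_u ≤ 2.4 d t F_u): upper limit = 2.4·30·12·400 / 1000 = 345.6 kN.
  Edge l_c = 40 − 33/2 = 23.5 → r_n = 135.4 kN; interior l_c = 125 − 33 = 92 → r_n = 345.6 kN.
  R_n,bearing = 1·135.4 + 2·345.6 = 826.6 kN → 0.75 × 826.6 = 620 kN.
Bearing governs: 620 kN.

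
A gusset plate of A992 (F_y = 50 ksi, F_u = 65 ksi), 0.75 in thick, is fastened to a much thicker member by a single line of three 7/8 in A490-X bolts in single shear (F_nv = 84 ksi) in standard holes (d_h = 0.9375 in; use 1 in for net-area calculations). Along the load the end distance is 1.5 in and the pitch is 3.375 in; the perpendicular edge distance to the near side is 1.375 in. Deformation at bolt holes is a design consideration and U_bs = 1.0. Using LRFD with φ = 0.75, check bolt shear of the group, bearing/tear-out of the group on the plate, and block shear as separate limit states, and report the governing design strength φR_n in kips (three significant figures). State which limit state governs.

Bolt shear: A_b = π·0.875²/4 = 0.6013 in²; R_n = 84 × 0.6013 × 3 × 1 = 151.5 kips → 0.75 × 151.5 = 114 kips.
Bearing: edge l_c = 1.031, r_n = 60.33 kips; interior l_c = 2.438, r_n = 102.4 kips; R_n = 60.33 + 2·102.4 = 265.1 kips → 199 kips.
Block shear: A_gv = 6.188, A_nv = 4.312, A_nt = 0.6562 in²; R_n = min(0.6F_uA_nv, 0.6F_yA_gv) + U_bs·F_u·A_nt = 210.8 kips → 158 kips.
Bolt shear governs: 114 kips.

114 kips (bolt shear governs)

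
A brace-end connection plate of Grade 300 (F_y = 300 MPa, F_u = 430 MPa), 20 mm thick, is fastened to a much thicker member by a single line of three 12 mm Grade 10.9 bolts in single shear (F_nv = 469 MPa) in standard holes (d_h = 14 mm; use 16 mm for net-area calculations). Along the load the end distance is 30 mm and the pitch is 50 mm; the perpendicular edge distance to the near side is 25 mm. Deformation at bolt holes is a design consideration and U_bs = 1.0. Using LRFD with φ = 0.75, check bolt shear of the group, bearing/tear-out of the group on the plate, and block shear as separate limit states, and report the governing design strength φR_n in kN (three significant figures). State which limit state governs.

119 kN (bolt shear governs)

Bolt shear: A_b = π·12²/4 = 113.1 mm²; R_n = 469 × 113.1 × 3 × 1 / 1000 = 159.1 kN → 0.75 × 159.1 = 119 kN.
Bearing: edge l_c = 23, r_n = 237.4 kN; interior l_c = 36, r_n = 247.7 kN; R_n = 237.4 + 2·247.7 = 732.7 kN → 550 kN.
Block shear: A_gv = 2600, A_nv = 1800, A_nt = 340 mm²; R_n = min(0.6F_uA_nv, 0.6F_yA_gv) + U_bs·F_u·A_nt = 610.6 kN → 458 kN.
Bolt shear governs: 119 kN.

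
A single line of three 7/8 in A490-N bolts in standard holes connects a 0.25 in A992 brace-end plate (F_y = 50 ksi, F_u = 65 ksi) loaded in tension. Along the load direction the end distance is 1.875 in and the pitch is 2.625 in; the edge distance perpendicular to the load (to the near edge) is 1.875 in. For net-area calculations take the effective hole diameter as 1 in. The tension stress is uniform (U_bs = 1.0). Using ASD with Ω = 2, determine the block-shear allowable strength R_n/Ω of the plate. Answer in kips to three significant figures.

33.7 kips

Shear plane L_v = 1.875 + 2·2.625 = 7.125 in; A_gv = 7.125 × 0.25 = 1.781 in².
A_nv = (7.125 − 2.5·1) × 0.25 = 1.156 in².
A_nt = (1.875 − 0.5·1) × 0.25 = 0.3438 in².
0.6 F_u A_nv = 45.09 kips; 0.6 F_y A_gv = 53.44 kips → shear rupture governs the shear term.
R_n = 45.09 + 1.0 × 65 × 0.3438 = 67.44 kips.
Allowable strength R_n/Ω = 67.44 / 2 = 33.7 kips.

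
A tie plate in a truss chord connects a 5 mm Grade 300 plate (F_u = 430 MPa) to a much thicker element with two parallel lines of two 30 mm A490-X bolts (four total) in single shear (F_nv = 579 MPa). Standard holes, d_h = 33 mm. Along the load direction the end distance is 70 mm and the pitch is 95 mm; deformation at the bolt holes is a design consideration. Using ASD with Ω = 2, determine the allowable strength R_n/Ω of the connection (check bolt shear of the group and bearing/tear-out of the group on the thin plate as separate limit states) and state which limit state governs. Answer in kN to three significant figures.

Bolt shear: A_b = π·30²/4 = 706.9 mm²; R_n = 579 × 706.9 × 4 × 1 / 1000 = 1637 kN → 1637 / 2 = 819 kN.
Bearing (1.2 l_c t F_u ≤ 2.4 d t F_u): upper limit = 2.4·30·5·430 / 1000 = 154.8 kN.
  Edge l_c = 70 − 33/2 = 53.5 → r_n = 138 kN; interior l_c = 95 − 33 = 62 → r_n = 154.8 kN.
  R_n,bearing = 2·138 + 2·154.8 = 585.7 kN → 585.7 / 2 = 293 kN.
Bearing governs: 293 kN.

293 kN (bearing governs)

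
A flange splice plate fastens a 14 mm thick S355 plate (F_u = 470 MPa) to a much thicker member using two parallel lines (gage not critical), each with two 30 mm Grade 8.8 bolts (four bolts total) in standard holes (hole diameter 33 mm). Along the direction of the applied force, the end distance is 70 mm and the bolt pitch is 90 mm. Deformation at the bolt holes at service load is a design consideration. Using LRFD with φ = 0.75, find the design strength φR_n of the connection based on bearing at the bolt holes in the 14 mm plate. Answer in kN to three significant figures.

Per bolt r_n = 1.2 l_c t F_u ≤ 2.4 d t F_u; upper limit = 2.4 × 30 × 14 × 470 / 1000 = 473.8 kN.
Edge bolt: l_c = 70 − 33/2 = 53.5 mm → 1.2 × 53.5 × 14 × 470 / 1000 = 422.4 → r_n = 422.4 kN.
Interior bolts: l_c = 90 − 33 = 57 mm → 1.2 × 57 × 14 × 470 / 1000 = 450.1 → r_n = 450.1 kN.
R_n = 2 × 422.4 + 2 × 450.1 = 1745 kN.
Design strength φR_n = 0.75 × 1745 = 1310 kN.

1310 kN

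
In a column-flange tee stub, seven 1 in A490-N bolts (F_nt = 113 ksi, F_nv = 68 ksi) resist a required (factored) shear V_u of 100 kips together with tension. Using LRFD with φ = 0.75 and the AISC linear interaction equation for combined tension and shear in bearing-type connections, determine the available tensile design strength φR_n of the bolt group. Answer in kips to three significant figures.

A_b = π·1²/4 = 0.7854 in²; f_rv = 100 / (7 × 0.7854) = 18.19 ksi.
F'_nt = 1.3 F_nt − (F_nt / φF_nv) f_rv = 1.3·113 − (113/(0.75·68))·18.19 = 106.6 ksi, capped at F_nt → F'_nt = 106.6 ksi.
R_n = F'_nt · A_b · n = 106.6 × 0.7854 × 7 = 586.1 kips.
Design strength φR_n = 0.75 × 586.1 = 440 kips.

440 kips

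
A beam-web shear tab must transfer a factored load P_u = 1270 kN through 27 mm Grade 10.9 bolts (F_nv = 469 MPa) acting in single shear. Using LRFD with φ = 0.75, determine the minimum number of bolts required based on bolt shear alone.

7 bolts

A_b = π·27²/4 = 572.6 mm².
Per-bolt design strength φR_n = 0.75 × 469 × 572.6 × 1 / 1000 = 201.4 kN.
n ≥ 1270 / 201.4 = 6.306 → use 7 bolts.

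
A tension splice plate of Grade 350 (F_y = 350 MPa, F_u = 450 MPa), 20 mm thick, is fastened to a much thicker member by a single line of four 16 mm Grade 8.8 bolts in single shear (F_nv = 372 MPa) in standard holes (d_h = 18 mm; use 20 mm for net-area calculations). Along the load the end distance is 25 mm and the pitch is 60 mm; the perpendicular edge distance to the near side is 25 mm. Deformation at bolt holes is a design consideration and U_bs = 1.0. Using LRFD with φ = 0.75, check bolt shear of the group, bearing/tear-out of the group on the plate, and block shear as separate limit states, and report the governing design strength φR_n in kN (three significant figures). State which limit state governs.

Bolt shear: A_b = π·16²/4 = 201.1 mm²; R_n = 372 × 201.1 × 4 × 1 / 1000 = 299.2 kN → 0.75 × 299.2 = 224 kN.
Bearing: edge l_c = 16, r_n = 172.8 kN; interior l_c = 42, r_n = 345.6 kN; R_n = 172.8 + 3·345.6 = 1210 kN → 907 kN.
Block shear: A_gv = 4100, A_nv = 2700, A_nt = 300 mm²; R_n = min(0.6F_uA_nv, 0.6F_yA_gv) + U_bs·F_u·A_nt = 864 kN → 648 kN.
Bolt shear governs: 224 kN.

224 kN (bolt shear governs)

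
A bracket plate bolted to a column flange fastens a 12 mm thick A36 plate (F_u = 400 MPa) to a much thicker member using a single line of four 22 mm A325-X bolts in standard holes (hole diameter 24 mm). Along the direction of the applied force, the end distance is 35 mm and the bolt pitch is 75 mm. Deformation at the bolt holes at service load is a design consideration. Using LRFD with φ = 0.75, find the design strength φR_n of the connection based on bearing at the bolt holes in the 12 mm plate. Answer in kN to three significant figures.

Per bolt r_n = 1.2 l_c t F_u ≤ 2.4 d t F_u; upper limit = 2.4 × 22 × 12 × 400 / 1000 = 253.4 kN.
Edge bolt: l_c = 35 − 24/2 = 23 mm → 1.2 × 23 × 12 × 400 / 1000 = 132.5 → r_n = 132.5 kN.
Interior bolts: l_c = 75 − 24 = 51 mm → 1.2 × 51 × 12 × 400 / 1000 = 293.8 → r_n = 253.4 kN.
R_n = 1 × 132.5 + 3 × 253.4 = 892.8 kN.
Design strength φR_n = 0.75 × 892.8 = 670 kN.

670 kN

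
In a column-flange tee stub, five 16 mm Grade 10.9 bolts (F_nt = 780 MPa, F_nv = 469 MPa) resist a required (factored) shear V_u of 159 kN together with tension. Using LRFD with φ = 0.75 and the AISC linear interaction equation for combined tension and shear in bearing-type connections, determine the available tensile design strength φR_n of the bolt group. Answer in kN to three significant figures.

500 kN

A_b = π·16²/4 = 201.1 mm²; f_rv = 159 × 1000 / (5 × 201.1) = 158.2 MPa.
F'_nt = 1.3 F_nt − (F_nt / φF_nv) f_rv = 1.3·780 − (780/(0.75·469))·158.2 = 663.3 MPa, capped at F_nt → F'_nt = 663.3 MPa.
R_n = F'_nt · A_b · n = 663.3 × 201.1 × 5 / 1000 = 666.8 kN.
Design strength φR_n = 0.75 × 666.8 = 500 kN.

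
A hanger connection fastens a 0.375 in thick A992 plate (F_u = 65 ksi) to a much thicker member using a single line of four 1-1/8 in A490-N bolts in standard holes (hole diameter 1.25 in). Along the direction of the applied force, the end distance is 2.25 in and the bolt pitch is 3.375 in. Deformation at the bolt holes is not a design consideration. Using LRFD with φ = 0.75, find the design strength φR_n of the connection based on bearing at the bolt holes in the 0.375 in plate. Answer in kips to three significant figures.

219 kips

Per bolt r_n = 1.5 l_c t F_u ≤ 3.0 d t F_u; upper limit = 3.0 × 1.125 × 0.375 × 65 = 82.27 kips.
Edge bolt: l_c = 2.25 − 1.25/2 = 1.625 in → 1.5 × 1.625 × 0.375 × 65 = 59.41 → r_n = 59.41 kips.
Interior bolts: l_c = 3.375 − 1.25 = 2.125 in → 1.5 × 2.125 × 0.375 × 65 = 77.7 → r_n = 77.7 kips.
R_n = 1 × 59.41 + 3 × 77.7 = 292.5 kips.
Design strength φR_n = 0.75 × 292.5 = 219 kips.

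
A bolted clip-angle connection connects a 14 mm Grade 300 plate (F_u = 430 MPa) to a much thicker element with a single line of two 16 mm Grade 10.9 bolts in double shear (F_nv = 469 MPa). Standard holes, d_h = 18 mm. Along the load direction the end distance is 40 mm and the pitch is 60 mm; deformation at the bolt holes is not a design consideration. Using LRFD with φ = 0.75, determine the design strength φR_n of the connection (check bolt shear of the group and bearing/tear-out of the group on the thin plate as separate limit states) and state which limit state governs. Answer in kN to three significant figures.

Bolt shear: A_b = π·16²/4 = 201.1 mm²; R_n = 469 × 201.1 × 2 × 2 / 1000 = 377.2 kN → 0.75 × 377.2 = 283 kN.
Bearing (1.5 l_c t F_u ≤ 3.0 d t F_u): upper limit = 3.0·16·14·430 / 1000 = 289 kN.
  Edge l_c = 40 − 18/2 = 31 → r_n = 279.9 kN; interior l_c = 60 − 18 = 42 → r_n = 289 kN.
  R_n,bearing = 1·279.9 + 1·289 = 568.9 kN → 0.75 × 568.9 = 427 kN.
Bolt shear governs: 283 kN.

283 kN (bolt shear governs)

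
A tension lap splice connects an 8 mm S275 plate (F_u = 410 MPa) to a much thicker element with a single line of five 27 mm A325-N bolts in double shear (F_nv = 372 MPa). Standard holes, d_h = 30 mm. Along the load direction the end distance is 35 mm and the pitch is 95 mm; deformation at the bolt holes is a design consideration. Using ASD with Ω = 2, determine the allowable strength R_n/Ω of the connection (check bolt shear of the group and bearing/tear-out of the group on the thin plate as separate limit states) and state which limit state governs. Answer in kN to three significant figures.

Bolt shear: A_b = π·27²/4 = 572.6 mm²; R_n = 372 × 572.6 × 5 × 2 / 1000 = 2130 kN → 2130 / 2 = 1060 kN.
Bearing (1.2 l_c t F_u ≤ 2.4 d t F_u): upper limit = 2.4·27·8·410 / 1000 = 212.5 kN.
  Edge l_c = 35 − 30/2 = 20 → r_n = 78.72 kN; interior l_c = 95 − 30 = 65 → r_n = 212.5 kN.
  R_n,bearing = 1·78.72 + 4·212.5 = 928.9 kN → 928.9 / 2 = 464 kN.
Bearing governs: 464 kN.

464 kN (bearing governs)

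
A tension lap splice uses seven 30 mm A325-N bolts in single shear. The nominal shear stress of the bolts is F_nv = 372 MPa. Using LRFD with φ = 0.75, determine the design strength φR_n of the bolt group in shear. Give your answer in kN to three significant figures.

1380 kN

A_b = π × 30² / 4 = 706.9 mm².
R_n = F_nv · A_b · n · n_s = 372 × 706.9 × 7 × 1 / 1000 = 1841 kN.
Design strength φR_n = 0.75 × 1841 = 1380 kN.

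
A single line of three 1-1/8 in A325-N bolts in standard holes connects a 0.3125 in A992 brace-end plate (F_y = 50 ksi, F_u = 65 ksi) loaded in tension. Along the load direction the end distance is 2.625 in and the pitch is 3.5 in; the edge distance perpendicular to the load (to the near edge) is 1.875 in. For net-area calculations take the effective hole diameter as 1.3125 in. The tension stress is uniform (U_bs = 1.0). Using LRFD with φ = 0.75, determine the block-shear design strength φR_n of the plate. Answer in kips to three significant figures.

76.6 kips

Shear plane L_v = 2.625 + 2·3.5 = 9.625 in; A_gv = 9.625 × 0.3125 = 3.008 in².
A_nv = (9.625 − 2.5·1.3125) × 0.3125 = 1.982 in².
A_nt = (1.875 − 0.5·1.3125) × 0.3125 = 0.3809 in².
0.6 F_u A_nv = 77.31 kips; 0.6 F_y A_gv = 90.23 kips → shear rupture governs the shear term.
R_n = 77.31 + 1.0 × 65 × 0.3809 = 102.1 kips.
Design strength φR_n = 0.75 × 102.1 = 76.6 kips.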